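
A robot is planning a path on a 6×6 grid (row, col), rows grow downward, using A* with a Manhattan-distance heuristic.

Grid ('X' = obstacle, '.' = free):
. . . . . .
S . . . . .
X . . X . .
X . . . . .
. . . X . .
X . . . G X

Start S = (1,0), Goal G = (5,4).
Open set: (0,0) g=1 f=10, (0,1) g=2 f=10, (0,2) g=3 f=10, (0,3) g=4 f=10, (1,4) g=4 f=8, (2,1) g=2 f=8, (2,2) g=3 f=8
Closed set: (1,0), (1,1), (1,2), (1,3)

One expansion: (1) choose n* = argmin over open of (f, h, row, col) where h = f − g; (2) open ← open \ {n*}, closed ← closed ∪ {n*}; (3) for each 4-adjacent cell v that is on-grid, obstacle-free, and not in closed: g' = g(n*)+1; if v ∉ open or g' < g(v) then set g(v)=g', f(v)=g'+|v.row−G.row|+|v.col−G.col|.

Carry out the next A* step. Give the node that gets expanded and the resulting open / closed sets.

expanded=(1,4); open=[(0,0) g=1 f=10, (0,1) g=2 f=10, (0,2) g=3 f=10, (0,3) g=4 f=10, (0,4) g=5 f=10, (1,5) g=5 f=10, (2,1) g=2 f=8, (2,2) g=3 f=8, (2,4) g=5 f=8]; closed=[(1,0), (1,1), (1,2), (1,3), (1,4)]

step 1: expand (1,4) (f=8, h=4) → closed; open now [(0,0) g=1 f=10, (0,1) g=2 f=10, (0,2) g=3 f=10, (0,3) g=4 f=10, (0,4) g=5 f=10, (1,5) g=5 f=10, (2,1) g=2 f=8, (2,2) g=3 f=8, (2,4) g=5 f=8]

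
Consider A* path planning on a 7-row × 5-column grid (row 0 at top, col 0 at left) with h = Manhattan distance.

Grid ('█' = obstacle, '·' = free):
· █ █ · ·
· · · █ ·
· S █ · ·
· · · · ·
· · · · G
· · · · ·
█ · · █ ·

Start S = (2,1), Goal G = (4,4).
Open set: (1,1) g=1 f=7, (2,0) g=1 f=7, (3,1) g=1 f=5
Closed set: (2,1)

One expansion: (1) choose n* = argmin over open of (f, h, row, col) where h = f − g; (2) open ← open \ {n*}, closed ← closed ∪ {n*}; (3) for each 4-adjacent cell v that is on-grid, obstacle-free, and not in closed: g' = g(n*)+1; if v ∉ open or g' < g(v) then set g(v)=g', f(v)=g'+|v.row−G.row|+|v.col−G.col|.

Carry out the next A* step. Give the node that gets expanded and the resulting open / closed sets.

expanded=(3,1); open=[(1,1) g=1 f=7, (2,0) g=1 f=7, (3,0) g=2 f=7, (3,2) g=2 f=5, (4,1) g=2 f=5]; closed=[(2,1), (3,1)]

step 1: expand (3,1) (f=5, h=4) → closed; open now [(1,1) g=1 f=7, (2,0) g=1 f=7, (3,0) g=2 f=7, (3,2) g=2 f=5, (4,1) g=2 f=5]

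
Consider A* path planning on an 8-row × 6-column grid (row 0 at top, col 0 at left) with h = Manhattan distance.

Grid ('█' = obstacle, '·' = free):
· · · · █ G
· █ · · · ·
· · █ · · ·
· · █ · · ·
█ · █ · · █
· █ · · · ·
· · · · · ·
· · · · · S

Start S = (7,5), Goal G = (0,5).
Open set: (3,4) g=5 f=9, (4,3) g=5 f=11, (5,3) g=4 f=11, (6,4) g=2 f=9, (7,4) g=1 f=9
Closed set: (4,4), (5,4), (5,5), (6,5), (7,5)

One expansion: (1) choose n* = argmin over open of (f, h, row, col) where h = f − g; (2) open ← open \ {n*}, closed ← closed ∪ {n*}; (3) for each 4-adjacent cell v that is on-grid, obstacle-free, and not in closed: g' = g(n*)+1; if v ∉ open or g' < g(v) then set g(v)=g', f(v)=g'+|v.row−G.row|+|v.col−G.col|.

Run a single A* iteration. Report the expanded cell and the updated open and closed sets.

step 1: expand (3,4) (f=9, h=4) → closed; open now [(2,4) g=6 f=9, (3,3) g=6 f=11, (3,5) g=6 f=9, (4,3) g=5 f=11, (5,3) g=4 f=11, (6,4) g=2 f=9, (7,4) g=1 f=9]

expanded=(3,4); open=[(2,4) g=6 f=9, (3,3) g=6 f=11, (3,5) g=6 f=9, (4,3) g=5 f=11, (5,3) g=4 f=11, (6,4) g=2 f=9, (7,4) g=1 f=9]; closed=[(3,4), (4,4), (5,4), (5,5), (6,5), (7,5)]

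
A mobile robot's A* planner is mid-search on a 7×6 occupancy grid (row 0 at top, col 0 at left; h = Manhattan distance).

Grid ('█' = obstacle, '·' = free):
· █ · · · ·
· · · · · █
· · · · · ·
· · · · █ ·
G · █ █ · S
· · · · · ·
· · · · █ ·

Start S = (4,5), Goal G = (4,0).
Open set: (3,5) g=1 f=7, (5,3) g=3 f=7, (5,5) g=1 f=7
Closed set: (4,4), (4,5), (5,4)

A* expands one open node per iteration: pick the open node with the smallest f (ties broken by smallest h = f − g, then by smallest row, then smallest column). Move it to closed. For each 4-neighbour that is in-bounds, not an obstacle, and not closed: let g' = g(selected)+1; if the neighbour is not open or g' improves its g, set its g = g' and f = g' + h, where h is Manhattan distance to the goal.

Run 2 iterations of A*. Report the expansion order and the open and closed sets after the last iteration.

order=[(5,3) → (5,2)]; open=[(3,5) g=1 f=7, (5,1) g=5 f=7, (5,5) g=1 f=7, (6,2) g=5 f=9, (6,3) g=4 f=9]; closed=[(4,4), (4,5), (5,2), (5,3), (5,4)]

step 1: expand (5,3) (f=7, h=4) → closed; open now [(3,5) g=1 f=7, (5,2) g=4 f=7, (5,5) g=1 f=7, (6,3) g=4 f=9]
step 2: expand (5,2) (f=7, h=3) → closed; open now [(3,5) g=1 f=7, (5,1) g=5 f=7, (5,5) g=1 f=7, (6,2) g=5 f=9, (6,3) g=4 f=9]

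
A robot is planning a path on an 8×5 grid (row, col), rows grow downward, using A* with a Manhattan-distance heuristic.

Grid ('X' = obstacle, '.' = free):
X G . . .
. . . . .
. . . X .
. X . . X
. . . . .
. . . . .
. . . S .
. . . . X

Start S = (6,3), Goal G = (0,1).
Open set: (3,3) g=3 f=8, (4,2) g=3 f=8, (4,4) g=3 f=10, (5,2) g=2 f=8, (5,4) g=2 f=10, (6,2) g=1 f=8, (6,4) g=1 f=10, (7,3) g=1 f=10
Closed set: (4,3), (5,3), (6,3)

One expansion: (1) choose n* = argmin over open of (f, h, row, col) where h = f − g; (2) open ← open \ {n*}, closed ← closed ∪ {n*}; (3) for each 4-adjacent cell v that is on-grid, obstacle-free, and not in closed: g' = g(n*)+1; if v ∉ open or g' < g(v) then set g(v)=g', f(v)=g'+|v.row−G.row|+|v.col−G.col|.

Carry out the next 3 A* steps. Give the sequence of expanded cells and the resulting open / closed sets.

step 1: expand (3,3) (f=8, h=5) → closed; open now [(3,2) g=4 f=8, (4,2) g=3 f=8, (4,4) g=3 f=10, (5,2) g=2 f=8, (5,4) g=2 f=10, (6,2) g=1 f=8, (6,4) g=1 f=10, (7,3) g=1 f=10]
step 2: expand (3,2) (f=8, h=4) → closed; open now [(2,2) g=5 f=8, (4,2) g=3 f=8, (4,4) g=3 f=10, (5,2) g=2 f=8, (5,4) g=2 f=10, (6,2) g=1 f=8, (6,4) g=1 f=10, (7,3) g=1 f=10]
step 3: expand (2,2) (f=8, h=3) → closed; open now [(1,2) g=6 f=8, (2,1) g=6 f=8, (4,2) g=3 f=8, (4,4) g=3 f=10, (5,2) g=2 f=8, (5,4) g=2 f=10, (6,2) g=1 f=8, (6,4) g=1 f=10, (7,3) g=1 f=10]

order=[(3,3) → (3,2) → (2,2)]; open=[(1,2) g=6 f=8, (2,1) g=6 f=8, (4,2) g=3 f=8, (4,4) g=3 f=10, (5,2) g=2 f=8, (5,4) g=2 f=10, (6,2) g=1 f=8, (6,4) g=1 f=10, (7,3) g=1 f=10]; closed=[(2,2), (3,2), (3,3), (4,3), (5,3), (6,3)]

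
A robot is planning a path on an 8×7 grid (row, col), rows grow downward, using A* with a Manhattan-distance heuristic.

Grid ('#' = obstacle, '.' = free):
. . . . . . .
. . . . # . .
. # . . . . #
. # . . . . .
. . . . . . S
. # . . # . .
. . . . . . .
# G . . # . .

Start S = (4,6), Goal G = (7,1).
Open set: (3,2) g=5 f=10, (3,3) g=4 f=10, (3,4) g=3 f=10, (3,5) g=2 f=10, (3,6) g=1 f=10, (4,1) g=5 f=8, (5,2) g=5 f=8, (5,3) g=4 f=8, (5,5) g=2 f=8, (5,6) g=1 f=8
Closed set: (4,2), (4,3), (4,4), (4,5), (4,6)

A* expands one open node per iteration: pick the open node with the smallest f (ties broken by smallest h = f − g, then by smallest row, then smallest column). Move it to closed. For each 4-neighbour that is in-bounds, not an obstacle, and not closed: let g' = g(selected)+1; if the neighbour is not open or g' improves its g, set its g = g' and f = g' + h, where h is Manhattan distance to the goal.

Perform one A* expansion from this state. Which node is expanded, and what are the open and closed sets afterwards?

step 1: expand (4,1) (f=8, h=3) → closed; open now [(3,2) g=5 f=10, (3,3) g=4 f=10, (3,4) g=3 f=10, (3,5) g=2 f=10, (3,6) g=1 f=10, (4,0) g=6 f=10, (5,2) g=5 f=8, (5,3) g=4 f=8, (5,5) g=2 f=8, (5,6) g=1 f=8]

expanded=(4,1); open=[(3,2) g=5 f=10, (3,3) g=4 f=10, (3,4) g=3 f=10, (3,5) g=2 f=10, (3,6) g=1 f=10, (4,0) g=6 f=10, (5,2) g=5 f=8, (5,3) g=4 f=8, (5,5) g=2 f=8, (5,6) g=1 f=8]; closed=[(4,1), (4,2), (4,3), (4,4), (4,5), (4,6)]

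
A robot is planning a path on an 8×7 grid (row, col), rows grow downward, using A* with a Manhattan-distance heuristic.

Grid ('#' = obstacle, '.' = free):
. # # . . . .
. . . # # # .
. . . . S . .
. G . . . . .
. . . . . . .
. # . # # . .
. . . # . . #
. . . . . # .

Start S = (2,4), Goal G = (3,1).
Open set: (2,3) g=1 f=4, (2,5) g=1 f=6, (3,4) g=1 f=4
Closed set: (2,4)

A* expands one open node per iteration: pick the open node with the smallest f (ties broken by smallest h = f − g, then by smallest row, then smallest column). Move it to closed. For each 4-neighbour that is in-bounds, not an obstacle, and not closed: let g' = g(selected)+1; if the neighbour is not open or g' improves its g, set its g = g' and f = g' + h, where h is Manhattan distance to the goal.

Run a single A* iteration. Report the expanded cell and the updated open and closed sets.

step 1: expand (2,3) (f=4, h=3) → closed; open now [(2,2) g=2 f=4, (2,5) g=1 f=6, (3,3) g=2 f=4, (3,4) g=1 f=4]

expanded=(2,3); open=[(2,2) g=2 f=4, (2,5) g=1 f=6, (3,3) g=2 f=4, (3,4) g=1 f=4]; closed=[(2,3), (2,4)]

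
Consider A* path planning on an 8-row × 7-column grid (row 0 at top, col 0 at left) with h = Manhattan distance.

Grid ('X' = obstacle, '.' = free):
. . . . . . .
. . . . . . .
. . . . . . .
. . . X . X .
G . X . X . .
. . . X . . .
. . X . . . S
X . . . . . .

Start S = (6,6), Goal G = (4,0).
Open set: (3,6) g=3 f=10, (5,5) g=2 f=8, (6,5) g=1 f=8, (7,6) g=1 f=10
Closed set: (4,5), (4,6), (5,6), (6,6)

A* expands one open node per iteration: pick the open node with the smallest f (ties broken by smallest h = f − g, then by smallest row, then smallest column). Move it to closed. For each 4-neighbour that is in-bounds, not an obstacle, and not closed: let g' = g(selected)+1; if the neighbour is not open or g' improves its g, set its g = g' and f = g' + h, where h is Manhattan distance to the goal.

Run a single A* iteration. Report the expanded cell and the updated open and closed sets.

expanded=(5,5); open=[(3,6) g=3 f=10, (5,4) g=3 f=8, (6,5) g=1 f=8, (7,6) g=1 f=10]; closed=[(4,5), (4,6), (5,5), (5,6), (6,6)]

step 1: expand (5,5) (f=8, h=6) → closed; open now [(3,6) g=3 f=10, (5,4) g=3 f=8, (6,5) g=1 f=8, (7,6) g=1 f=10]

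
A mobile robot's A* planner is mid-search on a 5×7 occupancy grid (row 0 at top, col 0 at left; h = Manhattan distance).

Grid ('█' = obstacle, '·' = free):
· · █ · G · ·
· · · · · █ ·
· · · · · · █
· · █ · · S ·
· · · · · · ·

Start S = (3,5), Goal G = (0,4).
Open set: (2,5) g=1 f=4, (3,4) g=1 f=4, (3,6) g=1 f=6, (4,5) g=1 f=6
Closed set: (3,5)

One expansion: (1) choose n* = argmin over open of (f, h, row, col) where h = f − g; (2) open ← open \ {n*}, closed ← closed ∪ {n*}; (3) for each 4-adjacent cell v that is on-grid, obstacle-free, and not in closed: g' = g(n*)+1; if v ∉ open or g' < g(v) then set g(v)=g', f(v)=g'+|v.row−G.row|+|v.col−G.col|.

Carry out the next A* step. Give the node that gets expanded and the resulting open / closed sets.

step 1: expand (2,5) (f=4, h=3) → closed; open now [(2,4) g=2 f=4, (3,4) g=1 f=4, (3,6) g=1 f=6, (4,5) g=1 f=6]

expanded=(2,5); open=[(2,4) g=2 f=4, (3,4) g=1 f=4, (3,6) g=1 f=6, (4,5) g=1 f=6]; closed=[(2,5), (3,5)]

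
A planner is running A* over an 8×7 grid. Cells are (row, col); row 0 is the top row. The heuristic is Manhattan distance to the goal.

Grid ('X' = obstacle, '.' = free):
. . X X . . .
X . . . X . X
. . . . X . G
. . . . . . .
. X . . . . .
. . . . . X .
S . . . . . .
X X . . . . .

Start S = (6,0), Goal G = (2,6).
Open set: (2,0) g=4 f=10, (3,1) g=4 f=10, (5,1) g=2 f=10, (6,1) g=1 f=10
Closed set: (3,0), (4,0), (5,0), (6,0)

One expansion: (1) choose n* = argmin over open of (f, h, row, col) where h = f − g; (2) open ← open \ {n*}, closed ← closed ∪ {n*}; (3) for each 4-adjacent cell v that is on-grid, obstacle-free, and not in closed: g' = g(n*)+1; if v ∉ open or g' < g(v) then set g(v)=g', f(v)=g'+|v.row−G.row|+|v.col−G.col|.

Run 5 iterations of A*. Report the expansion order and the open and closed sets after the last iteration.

step 1: expand (2,0) (f=10, h=6) → closed; open now [(2,1) g=5 f=10, (3,1) g=4 f=10, (5,1) g=2 f=10, (6,1) g=1 f=10]
step 2: expand (2,1) (f=10, h=5) → closed; open now [(1,1) g=6 f=12, (2,2) g=6 f=10, (3,1) g=4 f=10, (5,1) g=2 f=10, (6,1) g=1 f=10]
step 3: expand (2,2) (f=10, h=4) → closed; open now [(1,1) g=6 f=12, (1,2) g=7 f=12, (2,3) g=7 f=10, (3,1) g=4 f=10, (3,2) g=7 f=12, (5,1) g=2 f=10, (6,1) g=1 f=10]
step 4: expand (2,3) (f=10, h=3) → closed; open now [(1,1) g=6 f=12, (1,2) g=7 f=12, (1,3) g=8 f=12, (3,1) g=4 f=10, (3,2) g=7 f=12, (3,3) g=8 f=12, (5,1) g=2 f=10, (6,1) g=1 f=10]
step 5: expand (3,1) (f=10, h=6) → closed; open now [(1,1) g=6 f=12, (1,2) g=7 f=12, (1,3) g=8 f=12, (3,2) g=5 f=10, (3,3) g=8 f=12, (5,1) g=2 f=10, (6,1) g=1 f=10]

order=[(2,0) → (2,1) → (2,2) → (2,3) → (3,1)]; open=[(1,1) g=6 f=12, (1,2) g=7 f=12, (1,3) g=8 f=12, (3,2) g=5 f=10, (3,3) g=8 f=12, (5,1) g=2 f=10, (6,1) g=1 f=10]; closed=[(2,0), (2,1), (2,2), (2,3), (3,0), (3,1), (4,0), (5,0), (6,0)]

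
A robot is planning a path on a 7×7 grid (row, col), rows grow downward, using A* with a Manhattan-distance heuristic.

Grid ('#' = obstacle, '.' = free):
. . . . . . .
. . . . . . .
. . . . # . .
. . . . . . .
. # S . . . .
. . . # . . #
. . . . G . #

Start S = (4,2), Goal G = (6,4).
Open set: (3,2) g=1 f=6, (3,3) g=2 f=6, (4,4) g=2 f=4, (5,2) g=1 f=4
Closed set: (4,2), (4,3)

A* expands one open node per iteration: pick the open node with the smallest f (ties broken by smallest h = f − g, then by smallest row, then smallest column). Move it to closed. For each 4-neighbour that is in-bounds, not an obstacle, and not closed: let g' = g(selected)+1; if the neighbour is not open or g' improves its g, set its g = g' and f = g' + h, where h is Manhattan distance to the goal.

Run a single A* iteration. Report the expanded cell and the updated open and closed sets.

expanded=(4,4); open=[(3,2) g=1 f=6, (3,3) g=2 f=6, (3,4) g=3 f=6, (4,5) g=3 f=6, (5,2) g=1 f=4, (5,4) g=3 f=4]; closed=[(4,2), (4,3), (4,4)]

step 1: expand (4,4) (f=4, h=2) → closed; open now [(3,2) g=1 f=6, (3,3) g=2 f=6, (3,4) g=3 f=6, (4,5) g=3 f=6, (5,2) g=1 f=4, (5,4) g=3 f=4]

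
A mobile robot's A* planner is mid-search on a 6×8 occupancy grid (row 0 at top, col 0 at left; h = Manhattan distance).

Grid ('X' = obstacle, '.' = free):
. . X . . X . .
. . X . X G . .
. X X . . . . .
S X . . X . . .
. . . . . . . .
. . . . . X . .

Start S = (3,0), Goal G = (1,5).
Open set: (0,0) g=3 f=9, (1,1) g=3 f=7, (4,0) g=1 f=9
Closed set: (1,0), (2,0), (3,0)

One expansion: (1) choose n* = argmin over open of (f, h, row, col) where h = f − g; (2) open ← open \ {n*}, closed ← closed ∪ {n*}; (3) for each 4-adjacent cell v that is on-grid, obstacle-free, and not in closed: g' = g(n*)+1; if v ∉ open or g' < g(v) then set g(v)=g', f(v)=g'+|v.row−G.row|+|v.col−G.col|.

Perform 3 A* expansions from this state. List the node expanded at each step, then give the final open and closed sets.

step 1: expand (1,1) (f=7, h=4) → closed; open now [(0,0) g=3 f=9, (0,1) g=4 f=9, (4,0) g=1 f=9]
step 2: expand (0,1) (f=9, h=5) → closed; open now [(0,0) g=3 f=9, (4,0) g=1 f=9]
step 3: expand (0,0) (f=9, h=6) → closed; open now [(4,0) g=1 f=9]

order=[(1,1) → (0,1) → (0,0)]; open=[(4,0) g=1 f=9]; closed=[(0,0), (0,1), (1,0), (1,1), (2,0), (3,0)]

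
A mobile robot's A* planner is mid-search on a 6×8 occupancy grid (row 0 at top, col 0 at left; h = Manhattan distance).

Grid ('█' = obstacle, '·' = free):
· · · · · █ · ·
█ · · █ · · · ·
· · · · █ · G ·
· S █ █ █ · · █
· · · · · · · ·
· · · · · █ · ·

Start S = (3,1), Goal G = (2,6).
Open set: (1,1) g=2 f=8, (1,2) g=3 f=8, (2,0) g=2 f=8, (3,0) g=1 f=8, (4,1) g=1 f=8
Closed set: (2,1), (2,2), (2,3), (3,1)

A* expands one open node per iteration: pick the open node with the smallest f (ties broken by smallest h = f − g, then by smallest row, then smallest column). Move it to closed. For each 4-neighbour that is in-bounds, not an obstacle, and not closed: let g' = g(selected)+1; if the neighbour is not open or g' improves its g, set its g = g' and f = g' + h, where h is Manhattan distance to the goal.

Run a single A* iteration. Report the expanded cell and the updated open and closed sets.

step 1: expand (1,2) (f=8, h=5) → closed; open now [(0,2) g=4 f=10, (1,1) g=2 f=8, (2,0) g=2 f=8, (3,0) g=1 f=8, (4,1) g=1 f=8]

expanded=(1,2); open=[(0,2) g=4 f=10, (1,1) g=2 f=8, (2,0) g=2 f=8, (3,0) g=1 f=8, (4,1) g=1 f=8]; closed=[(1,2), (2,1), (2,2), (2,3), (3,1)]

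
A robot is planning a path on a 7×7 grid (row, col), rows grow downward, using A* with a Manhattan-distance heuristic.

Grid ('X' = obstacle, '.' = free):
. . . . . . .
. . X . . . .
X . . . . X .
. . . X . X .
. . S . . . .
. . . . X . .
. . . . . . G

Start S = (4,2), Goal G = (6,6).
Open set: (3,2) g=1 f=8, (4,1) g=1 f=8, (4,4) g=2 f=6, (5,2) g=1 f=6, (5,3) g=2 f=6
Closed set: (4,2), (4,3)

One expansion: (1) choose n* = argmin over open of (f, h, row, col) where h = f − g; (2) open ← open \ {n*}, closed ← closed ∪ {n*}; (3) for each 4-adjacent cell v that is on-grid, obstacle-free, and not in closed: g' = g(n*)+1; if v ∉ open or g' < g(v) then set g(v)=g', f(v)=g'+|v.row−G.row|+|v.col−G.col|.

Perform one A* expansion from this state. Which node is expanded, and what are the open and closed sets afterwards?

step 1: expand (4,4) (f=6, h=4) → closed; open now [(3,2) g=1 f=8, (3,4) g=3 f=8, (4,1) g=1 f=8, (4,5) g=3 f=6, (5,2) g=1 f=6, (5,3) g=2 f=6]

expanded=(4,4); open=[(3,2) g=1 f=8, (3,4) g=3 f=8, (4,1) g=1 f=8, (4,5) g=3 f=6, (5,2) g=1 f=6, (5,3) g=2 f=6]; closed=[(4,2), (4,3), (4,4)]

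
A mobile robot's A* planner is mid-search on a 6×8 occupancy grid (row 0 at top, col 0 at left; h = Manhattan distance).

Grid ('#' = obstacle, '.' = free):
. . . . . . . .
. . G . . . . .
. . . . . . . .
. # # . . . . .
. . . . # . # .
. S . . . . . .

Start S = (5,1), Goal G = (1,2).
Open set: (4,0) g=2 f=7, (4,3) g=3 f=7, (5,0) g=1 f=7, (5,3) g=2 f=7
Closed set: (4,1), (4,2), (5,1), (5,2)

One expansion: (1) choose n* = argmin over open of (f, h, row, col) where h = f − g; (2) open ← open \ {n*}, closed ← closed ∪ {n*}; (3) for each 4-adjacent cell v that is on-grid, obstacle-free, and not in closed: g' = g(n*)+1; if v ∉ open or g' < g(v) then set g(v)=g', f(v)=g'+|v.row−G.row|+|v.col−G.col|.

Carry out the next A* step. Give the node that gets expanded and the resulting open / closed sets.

step 1: expand (4,3) (f=7, h=4) → closed; open now [(3,3) g=4 f=7, (4,0) g=2 f=7, (5,0) g=1 f=7, (5,3) g=2 f=7]

expanded=(4,3); open=[(3,3) g=4 f=7, (4,0) g=2 f=7, (5,0) g=1 f=7, (5,3) g=2 f=7]; closed=[(4,1), (4,2), (4,3), (5,1), (5,2)]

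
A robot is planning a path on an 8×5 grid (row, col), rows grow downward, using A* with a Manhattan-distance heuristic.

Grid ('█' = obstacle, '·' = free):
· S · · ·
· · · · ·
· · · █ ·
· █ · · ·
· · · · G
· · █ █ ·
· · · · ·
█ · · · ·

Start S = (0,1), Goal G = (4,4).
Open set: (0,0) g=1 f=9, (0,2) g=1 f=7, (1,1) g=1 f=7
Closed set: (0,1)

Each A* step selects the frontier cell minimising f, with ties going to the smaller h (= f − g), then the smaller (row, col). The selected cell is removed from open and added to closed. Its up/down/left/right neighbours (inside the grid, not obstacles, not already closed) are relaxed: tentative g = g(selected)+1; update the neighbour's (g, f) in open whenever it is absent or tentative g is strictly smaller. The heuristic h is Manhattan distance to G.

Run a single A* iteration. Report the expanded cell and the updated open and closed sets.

expanded=(0,2); open=[(0,0) g=1 f=9, (0,3) g=2 f=7, (1,1) g=1 f=7, (1,2) g=2 f=7]; closed=[(0,1), (0,2)]

step 1: expand (0,2) (f=7, h=6) → closed; open now [(0,0) g=1 f=9, (0,3) g=2 f=7, (1,1) g=1 f=7, (1,2) g=2 f=7]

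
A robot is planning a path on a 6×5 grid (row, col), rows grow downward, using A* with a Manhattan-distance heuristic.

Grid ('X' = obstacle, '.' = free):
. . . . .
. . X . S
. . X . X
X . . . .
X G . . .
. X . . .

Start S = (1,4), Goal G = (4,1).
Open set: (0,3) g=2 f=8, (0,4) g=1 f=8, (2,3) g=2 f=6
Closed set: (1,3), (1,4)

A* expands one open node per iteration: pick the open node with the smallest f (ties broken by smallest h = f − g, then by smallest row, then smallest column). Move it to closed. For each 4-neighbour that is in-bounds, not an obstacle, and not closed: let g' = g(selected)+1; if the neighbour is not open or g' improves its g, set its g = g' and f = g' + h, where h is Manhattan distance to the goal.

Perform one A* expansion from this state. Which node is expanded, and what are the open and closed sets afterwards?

step 1: expand (2,3) (f=6, h=4) → closed; open now [(0,3) g=2 f=8, (0,4) g=1 f=8, (3,3) g=3 f=6]

expanded=(2,3); open=[(0,3) g=2 f=8, (0,4) g=1 f=8, (3,3) g=3 f=6]; closed=[(1,3), (1,4), (2,3)]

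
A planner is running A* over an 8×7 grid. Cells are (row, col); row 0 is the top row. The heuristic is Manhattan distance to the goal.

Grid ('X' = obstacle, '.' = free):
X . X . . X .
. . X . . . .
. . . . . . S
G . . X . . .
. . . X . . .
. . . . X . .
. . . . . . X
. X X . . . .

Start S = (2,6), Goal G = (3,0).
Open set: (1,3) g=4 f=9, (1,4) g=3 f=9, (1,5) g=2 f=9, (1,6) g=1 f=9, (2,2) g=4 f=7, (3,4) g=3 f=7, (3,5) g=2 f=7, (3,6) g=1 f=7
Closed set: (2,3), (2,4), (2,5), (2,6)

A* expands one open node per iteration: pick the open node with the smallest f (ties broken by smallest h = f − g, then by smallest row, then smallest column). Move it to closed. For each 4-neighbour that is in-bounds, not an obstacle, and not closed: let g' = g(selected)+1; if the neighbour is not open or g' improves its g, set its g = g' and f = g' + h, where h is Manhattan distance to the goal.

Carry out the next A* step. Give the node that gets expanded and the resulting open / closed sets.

step 1: expand (2,2) (f=7, h=3) → closed; open now [(1,3) g=4 f=9, (1,4) g=3 f=9, (1,5) g=2 f=9, (1,6) g=1 f=9, (2,1) g=5 f=7, (3,2) g=5 f=7, (3,4) g=3 f=7, (3,5) g=2 f=7, (3,6) g=1 f=7]

expanded=(2,2); open=[(1,3) g=4 f=9, (1,4) g=3 f=9, (1,5) g=2 f=9, (1,6) g=1 f=9, (2,1) g=5 f=7, (3,2) g=5 f=7, (3,4) g=3 f=7, (3,5) g=2 f=7, (3,6) g=1 f=7]; closed=[(2,2), (2,3), (2,4), (2,5), (2,6)]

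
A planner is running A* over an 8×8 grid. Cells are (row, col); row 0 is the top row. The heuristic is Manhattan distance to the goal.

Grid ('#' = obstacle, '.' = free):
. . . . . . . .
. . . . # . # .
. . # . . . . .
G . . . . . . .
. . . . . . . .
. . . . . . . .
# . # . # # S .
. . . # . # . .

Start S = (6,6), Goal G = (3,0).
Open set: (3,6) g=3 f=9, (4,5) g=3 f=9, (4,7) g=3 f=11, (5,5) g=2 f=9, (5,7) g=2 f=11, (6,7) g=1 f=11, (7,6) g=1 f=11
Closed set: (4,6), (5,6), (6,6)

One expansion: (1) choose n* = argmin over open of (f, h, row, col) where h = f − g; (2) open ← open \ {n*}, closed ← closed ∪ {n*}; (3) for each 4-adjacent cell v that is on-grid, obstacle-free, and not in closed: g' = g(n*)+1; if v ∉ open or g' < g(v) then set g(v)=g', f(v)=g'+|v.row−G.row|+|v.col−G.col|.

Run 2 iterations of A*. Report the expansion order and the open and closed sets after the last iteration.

step 1: expand (3,6) (f=9, h=6) → closed; open now [(2,6) g=4 f=11, (3,5) g=4 f=9, (3,7) g=4 f=11, (4,5) g=3 f=9, (4,7) g=3 f=11, (5,5) g=2 f=9, (5,7) g=2 f=11, (6,7) g=1 f=11, (7,6) g=1 f=11]
step 2: expand (3,5) (f=9, h=5) → closed; open now [(2,5) g=5 f=11, (2,6) g=4 f=11, (3,4) g=5 f=9, (3,7) g=4 f=11, (4,5) g=3 f=9, (4,7) g=3 f=11, (5,5) g=2 f=9, (5,7) g=2 f=11, (6,7) g=1 f=11, (7,6) g=1 f=11]

order=[(3,6) → (3,5)]; open=[(2,5) g=5 f=11, (2,6) g=4 f=11, (3,4) g=5 f=9, (3,7) g=4 f=11, (4,5) g=3 f=9, (4,7) g=3 f=11, (5,5) g=2 f=9, (5,7) g=2 f=11, (6,7) g=1 f=11, (7,6) g=1 f=11]; closed=[(3,5), (3,6), (4,6), (5,6), (6,6)]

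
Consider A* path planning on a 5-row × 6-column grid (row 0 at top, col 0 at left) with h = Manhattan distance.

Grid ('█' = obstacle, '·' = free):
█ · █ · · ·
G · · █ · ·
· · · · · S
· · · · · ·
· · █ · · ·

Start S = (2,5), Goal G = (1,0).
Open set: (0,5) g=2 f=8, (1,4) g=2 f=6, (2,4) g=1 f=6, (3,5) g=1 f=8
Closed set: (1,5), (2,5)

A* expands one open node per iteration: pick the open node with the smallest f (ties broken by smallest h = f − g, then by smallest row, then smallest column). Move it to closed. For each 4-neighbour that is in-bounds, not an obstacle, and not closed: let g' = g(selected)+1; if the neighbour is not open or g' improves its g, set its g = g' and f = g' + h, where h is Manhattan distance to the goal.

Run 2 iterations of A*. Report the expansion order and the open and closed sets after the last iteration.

step 1: expand (1,4) (f=6, h=4) → closed; open now [(0,4) g=3 f=8, (0,5) g=2 f=8, (2,4) g=1 f=6, (3,5) g=1 f=8]
step 2: expand (2,4) (f=6, h=5) → closed; open now [(0,4) g=3 f=8, (0,5) g=2 f=8, (2,3) g=2 f=6, (3,4) g=2 f=8, (3,5) g=1 f=8]

order=[(1,4) → (2,4)]; open=[(0,4) g=3 f=8, (0,5) g=2 f=8, (2,3) g=2 f=6, (3,4) g=2 f=8, (3,5) g=1 f=8]; closed=[(1,4), (1,5), (2,4), (2,5)]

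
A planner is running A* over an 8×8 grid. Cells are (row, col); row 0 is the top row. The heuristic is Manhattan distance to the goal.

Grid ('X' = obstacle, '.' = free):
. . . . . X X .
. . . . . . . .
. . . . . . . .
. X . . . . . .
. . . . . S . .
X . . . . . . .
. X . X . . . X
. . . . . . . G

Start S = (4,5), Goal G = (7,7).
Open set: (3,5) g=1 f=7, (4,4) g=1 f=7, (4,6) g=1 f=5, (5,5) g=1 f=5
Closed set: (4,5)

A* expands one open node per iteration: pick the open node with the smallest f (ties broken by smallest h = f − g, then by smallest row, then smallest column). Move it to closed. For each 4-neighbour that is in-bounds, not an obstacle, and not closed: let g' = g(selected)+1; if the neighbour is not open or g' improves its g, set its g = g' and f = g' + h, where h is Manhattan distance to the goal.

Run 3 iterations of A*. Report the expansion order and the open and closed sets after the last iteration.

order=[(4,6) → (4,7) → (5,7)]; open=[(3,5) g=1 f=7, (3,6) g=2 f=7, (3,7) g=3 f=7, (4,4) g=1 f=7, (5,5) g=1 f=5, (5,6) g=2 f=5]; closed=[(4,5), (4,6), (4,7), (5,7)]

step 1: expand (4,6) (f=5, h=4) → closed; open now [(3,5) g=1 f=7, (3,6) g=2 f=7, (4,4) g=1 f=7, (4,7) g=2 f=5, (5,5) g=1 f=5, (5,6) g=2 f=5]
step 2: expand (4,7) (f=5, h=3) → closed; open now [(3,5) g=1 f=7, (3,6) g=2 f=7, (3,7) g=3 f=7, (4,4) g=1 f=7, (5,5) g=1 f=5, (5,6) g=2 f=5, (5,7) g=3 f=5]
step 3: expand (5,7) (f=5, h=2) → closed; open now [(3,5) g=1 f=7, (3,6) g=2 f=7, (3,7) g=3 f=7, (4,4) g=1 f=7, (5,5) g=1 f=5, (5,6) g=2 f=5]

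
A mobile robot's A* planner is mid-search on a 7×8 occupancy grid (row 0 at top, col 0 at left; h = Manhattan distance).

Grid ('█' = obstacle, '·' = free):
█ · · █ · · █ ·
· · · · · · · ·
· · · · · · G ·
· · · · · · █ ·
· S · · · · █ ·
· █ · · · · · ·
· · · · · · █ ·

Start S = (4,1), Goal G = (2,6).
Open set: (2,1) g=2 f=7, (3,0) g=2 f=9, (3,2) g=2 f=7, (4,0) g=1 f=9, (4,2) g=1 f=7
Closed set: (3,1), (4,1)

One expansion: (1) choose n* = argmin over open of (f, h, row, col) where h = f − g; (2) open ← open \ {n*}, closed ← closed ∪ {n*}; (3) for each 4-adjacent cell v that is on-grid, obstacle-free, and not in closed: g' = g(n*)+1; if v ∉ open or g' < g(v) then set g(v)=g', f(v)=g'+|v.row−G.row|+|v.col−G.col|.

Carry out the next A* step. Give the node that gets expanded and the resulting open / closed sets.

expanded=(2,1); open=[(1,1) g=3 f=9, (2,0) g=3 f=9, (2,2) g=3 f=7, (3,0) g=2 f=9, (3,2) g=2 f=7, (4,0) g=1 f=9, (4,2) g=1 f=7]; closed=[(2,1), (3,1), (4,1)]

step 1: expand (2,1) (f=7, h=5) → closed; open now [(1,1) g=3 f=9, (2,0) g=3 f=9, (2,2) g=3 f=7, (3,0) g=2 f=9, (3,2) g=2 f=7, (4,0) g=1 f=9, (4,2) g=1 f=7]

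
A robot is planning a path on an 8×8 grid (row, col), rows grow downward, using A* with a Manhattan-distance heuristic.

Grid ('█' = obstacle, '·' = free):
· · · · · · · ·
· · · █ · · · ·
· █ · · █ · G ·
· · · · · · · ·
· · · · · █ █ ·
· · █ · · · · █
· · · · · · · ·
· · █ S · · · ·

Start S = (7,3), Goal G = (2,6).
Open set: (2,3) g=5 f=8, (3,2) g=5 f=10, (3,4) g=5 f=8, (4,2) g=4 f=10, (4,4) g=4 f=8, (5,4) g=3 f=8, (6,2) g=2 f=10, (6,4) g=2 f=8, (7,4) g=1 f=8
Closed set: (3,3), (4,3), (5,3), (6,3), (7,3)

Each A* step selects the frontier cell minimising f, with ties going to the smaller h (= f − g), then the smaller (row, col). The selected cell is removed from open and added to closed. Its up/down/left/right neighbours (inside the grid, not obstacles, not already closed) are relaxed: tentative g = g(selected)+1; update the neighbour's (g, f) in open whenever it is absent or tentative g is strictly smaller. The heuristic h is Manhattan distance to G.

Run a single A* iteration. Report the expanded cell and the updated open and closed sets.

expanded=(2,3); open=[(2,2) g=6 f=10, (3,2) g=5 f=10, (3,4) g=5 f=8, (4,2) g=4 f=10, (4,4) g=4 f=8, (5,4) g=3 f=8, (6,2) g=2 f=10, (6,4) g=2 f=8, (7,4) g=1 f=8]; closed=[(2,3), (3,3), (4,3), (5,3), (6,3), (7,3)]

step 1: expand (2,3) (f=8, h=3) → closed; open now [(2,2) g=6 f=10, (3,2) g=5 f=10, (3,4) g=5 f=8, (4,2) g=4 f=10, (4,4) g=4 f=8, (5,4) g=3 f=8, (6,2) g=2 f=10, (6,4) g=2 f=8, (7,4) g=1 f=8]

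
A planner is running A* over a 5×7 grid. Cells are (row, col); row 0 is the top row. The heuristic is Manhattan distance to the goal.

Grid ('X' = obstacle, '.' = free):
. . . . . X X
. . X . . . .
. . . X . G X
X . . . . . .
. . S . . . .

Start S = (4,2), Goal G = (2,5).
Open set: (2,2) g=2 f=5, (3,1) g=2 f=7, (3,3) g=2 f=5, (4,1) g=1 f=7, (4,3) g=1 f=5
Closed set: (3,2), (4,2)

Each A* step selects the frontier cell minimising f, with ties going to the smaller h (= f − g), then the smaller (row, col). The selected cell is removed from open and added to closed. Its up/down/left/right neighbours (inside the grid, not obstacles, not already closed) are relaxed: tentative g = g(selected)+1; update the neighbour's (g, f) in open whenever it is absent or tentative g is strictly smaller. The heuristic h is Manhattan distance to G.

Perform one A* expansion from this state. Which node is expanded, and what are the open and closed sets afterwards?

expanded=(2,2); open=[(2,1) g=3 f=7, (3,1) g=2 f=7, (3,3) g=2 f=5, (4,1) g=1 f=7, (4,3) g=1 f=5]; closed=[(2,2), (3,2), (4,2)]

step 1: expand (2,2) (f=5, h=3) → closed; open now [(2,1) g=3 f=7, (3,1) g=2 f=7, (3,3) g=2 f=5, (4,1) g=1 f=7, (4,3) g=1 f=5]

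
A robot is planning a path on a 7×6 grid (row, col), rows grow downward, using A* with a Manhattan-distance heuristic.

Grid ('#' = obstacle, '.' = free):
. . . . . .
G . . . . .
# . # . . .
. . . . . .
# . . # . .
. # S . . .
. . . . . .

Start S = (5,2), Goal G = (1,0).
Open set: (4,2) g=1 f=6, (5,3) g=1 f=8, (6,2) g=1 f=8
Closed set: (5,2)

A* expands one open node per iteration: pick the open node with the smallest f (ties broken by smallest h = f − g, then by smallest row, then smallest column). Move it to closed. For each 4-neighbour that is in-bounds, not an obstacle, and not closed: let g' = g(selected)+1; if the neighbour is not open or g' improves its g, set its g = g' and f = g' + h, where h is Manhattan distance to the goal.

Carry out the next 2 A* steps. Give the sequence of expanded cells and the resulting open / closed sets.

order=[(4,2) → (3,2)]; open=[(3,1) g=3 f=6, (3,3) g=3 f=8, (4,1) g=2 f=6, (5,3) g=1 f=8, (6,2) g=1 f=8]; closed=[(3,2), (4,2), (5,2)]

step 1: expand (4,2) (f=6, h=5) → closed; open now [(3,2) g=2 f=6, (4,1) g=2 f=6, (5,3) g=1 f=8, (6,2) g=1 f=8]
step 2: expand (3,2) (f=6, h=4) → closed; open now [(3,1) g=3 f=6, (3,3) g=3 f=8, (4,1) g=2 f=6, (5,3) g=1 f=8, (6,2) g=1 f=8]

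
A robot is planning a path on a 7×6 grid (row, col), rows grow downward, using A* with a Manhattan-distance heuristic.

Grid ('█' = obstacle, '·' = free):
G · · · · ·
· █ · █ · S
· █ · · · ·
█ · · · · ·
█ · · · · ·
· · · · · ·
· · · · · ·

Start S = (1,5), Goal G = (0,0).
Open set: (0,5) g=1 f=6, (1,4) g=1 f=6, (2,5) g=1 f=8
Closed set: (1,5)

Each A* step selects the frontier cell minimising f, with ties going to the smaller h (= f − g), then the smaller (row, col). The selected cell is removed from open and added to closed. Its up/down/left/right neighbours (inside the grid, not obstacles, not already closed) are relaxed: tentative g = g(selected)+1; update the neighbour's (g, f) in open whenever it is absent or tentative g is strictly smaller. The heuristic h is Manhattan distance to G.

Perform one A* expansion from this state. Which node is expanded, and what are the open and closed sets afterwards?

step 1: expand (0,5) (f=6, h=5) → closed; open now [(0,4) g=2 f=6, (1,4) g=1 f=6, (2,5) g=1 f=8]

expanded=(0,5); open=[(0,4) g=2 f=6, (1,4) g=1 f=6, (2,5) g=1 f=8]; closed=[(0,5), (1,5)]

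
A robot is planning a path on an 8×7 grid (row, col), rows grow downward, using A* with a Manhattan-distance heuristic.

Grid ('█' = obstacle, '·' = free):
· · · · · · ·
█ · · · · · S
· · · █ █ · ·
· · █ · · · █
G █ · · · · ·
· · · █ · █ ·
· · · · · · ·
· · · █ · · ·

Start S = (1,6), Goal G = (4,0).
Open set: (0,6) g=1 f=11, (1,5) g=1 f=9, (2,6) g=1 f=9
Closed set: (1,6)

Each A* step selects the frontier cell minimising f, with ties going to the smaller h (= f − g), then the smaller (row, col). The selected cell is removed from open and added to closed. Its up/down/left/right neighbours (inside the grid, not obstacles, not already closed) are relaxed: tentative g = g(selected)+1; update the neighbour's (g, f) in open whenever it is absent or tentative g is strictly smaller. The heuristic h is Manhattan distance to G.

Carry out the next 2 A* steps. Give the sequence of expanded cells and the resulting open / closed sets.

order=[(1,5) → (1,4)]; open=[(0,4) g=3 f=11, (0,5) g=2 f=11, (0,6) g=1 f=11, (1,3) g=3 f=9, (2,5) g=2 f=9, (2,6) g=1 f=9]; closed=[(1,4), (1,5), (1,6)]

step 1: expand (1,5) (f=9, h=8) → closed; open now [(0,5) g=2 f=11, (0,6) g=1 f=11, (1,4) g=2 f=9, (2,5) g=2 f=9, (2,6) g=1 f=9]
step 2: expand (1,4) (f=9, h=7) → closed; open now [(0,4) g=3 f=11, (0,5) g=2 f=11, (0,6) g=1 f=11, (1,3) g=3 f=9, (2,5) g=2 f=9, (2,6) g=1 f=9]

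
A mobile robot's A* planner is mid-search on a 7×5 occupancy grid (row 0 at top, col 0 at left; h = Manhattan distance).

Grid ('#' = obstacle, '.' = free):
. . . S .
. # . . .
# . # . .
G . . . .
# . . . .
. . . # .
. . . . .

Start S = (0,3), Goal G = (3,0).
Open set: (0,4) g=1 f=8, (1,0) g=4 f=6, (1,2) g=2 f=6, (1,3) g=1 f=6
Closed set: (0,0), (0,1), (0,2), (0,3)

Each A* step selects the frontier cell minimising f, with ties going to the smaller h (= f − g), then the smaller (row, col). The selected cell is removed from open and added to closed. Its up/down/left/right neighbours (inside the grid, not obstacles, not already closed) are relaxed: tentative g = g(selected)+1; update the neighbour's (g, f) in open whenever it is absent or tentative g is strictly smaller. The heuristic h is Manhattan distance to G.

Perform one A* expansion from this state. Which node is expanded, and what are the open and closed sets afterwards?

step 1: expand (1,0) (f=6, h=2) → closed; open now [(0,4) g=1 f=8, (1,2) g=2 f=6, (1,3) g=1 f=6]

expanded=(1,0); open=[(0,4) g=1 f=8, (1,2) g=2 f=6, (1,3) g=1 f=6]; closed=[(0,0), (0,1), (0,2), (0,3), (1,0)]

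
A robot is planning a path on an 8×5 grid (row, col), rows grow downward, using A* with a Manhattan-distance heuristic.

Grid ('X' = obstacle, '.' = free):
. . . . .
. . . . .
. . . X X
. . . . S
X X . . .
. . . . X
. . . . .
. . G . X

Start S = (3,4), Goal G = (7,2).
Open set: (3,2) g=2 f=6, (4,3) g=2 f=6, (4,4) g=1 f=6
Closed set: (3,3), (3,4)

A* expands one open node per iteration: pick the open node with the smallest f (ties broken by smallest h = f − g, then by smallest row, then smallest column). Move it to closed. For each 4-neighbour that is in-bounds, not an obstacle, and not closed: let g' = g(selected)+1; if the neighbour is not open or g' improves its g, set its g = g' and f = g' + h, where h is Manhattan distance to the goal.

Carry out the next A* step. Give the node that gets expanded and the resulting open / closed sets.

expanded=(3,2); open=[(2,2) g=3 f=8, (3,1) g=3 f=8, (4,2) g=3 f=6, (4,3) g=2 f=6, (4,4) g=1 f=6]; closed=[(3,2), (3,3), (3,4)]

step 1: expand (3,2) (f=6, h=4) → closed; open now [(2,2) g=3 f=8, (3,1) g=3 f=8, (4,2) g=3 f=6, (4,3) g=2 f=6, (4,4) g=1 f=6]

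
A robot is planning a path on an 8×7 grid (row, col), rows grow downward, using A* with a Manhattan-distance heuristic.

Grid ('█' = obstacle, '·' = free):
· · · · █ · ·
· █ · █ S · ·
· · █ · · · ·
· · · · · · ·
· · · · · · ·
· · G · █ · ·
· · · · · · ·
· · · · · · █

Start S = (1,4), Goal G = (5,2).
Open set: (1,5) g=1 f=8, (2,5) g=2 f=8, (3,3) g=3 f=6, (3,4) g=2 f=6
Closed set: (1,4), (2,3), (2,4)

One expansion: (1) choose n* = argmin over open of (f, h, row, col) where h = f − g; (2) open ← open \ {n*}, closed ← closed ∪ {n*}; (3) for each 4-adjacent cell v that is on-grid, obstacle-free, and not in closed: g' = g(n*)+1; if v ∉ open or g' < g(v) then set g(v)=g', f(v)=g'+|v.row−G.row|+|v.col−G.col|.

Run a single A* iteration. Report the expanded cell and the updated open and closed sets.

step 1: expand (3,3) (f=6, h=3) → closed; open now [(1,5) g=1 f=8, (2,5) g=2 f=8, (3,2) g=4 f=6, (3,4) g=2 f=6, (4,3) g=4 f=6]

expanded=(3,3); open=[(1,5) g=1 f=8, (2,5) g=2 f=8, (3,2) g=4 f=6, (3,4) g=2 f=6, (4,3) g=4 f=6]; closed=[(1,4), (2,3), (2,4), (3,3)]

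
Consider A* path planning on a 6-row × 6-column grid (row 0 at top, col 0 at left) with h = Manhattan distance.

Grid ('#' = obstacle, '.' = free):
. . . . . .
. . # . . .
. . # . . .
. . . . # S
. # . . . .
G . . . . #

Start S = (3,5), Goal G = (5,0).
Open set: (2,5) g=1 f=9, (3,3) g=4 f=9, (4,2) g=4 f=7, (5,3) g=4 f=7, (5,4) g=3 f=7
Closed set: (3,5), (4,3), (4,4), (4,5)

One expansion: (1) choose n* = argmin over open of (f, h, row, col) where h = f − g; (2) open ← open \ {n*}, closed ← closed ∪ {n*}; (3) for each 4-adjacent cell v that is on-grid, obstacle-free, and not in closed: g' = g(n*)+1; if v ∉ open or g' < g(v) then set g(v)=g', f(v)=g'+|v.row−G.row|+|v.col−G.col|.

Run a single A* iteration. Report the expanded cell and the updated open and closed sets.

expanded=(4,2); open=[(2,5) g=1 f=9, (3,2) g=5 f=9, (3,3) g=4 f=9, (5,2) g=5 f=7, (5,3) g=4 f=7, (5,4) g=3 f=7]; closed=[(3,5), (4,2), (4,3), (4,4), (4,5)]

step 1: expand (4,2) (f=7, h=3) → closed; open now [(2,5) g=1 f=9, (3,2) g=5 f=9, (3,3) g=4 f=9, (5,2) g=5 f=7, (5,3) g=4 f=7, (5,4) g=3 f=7]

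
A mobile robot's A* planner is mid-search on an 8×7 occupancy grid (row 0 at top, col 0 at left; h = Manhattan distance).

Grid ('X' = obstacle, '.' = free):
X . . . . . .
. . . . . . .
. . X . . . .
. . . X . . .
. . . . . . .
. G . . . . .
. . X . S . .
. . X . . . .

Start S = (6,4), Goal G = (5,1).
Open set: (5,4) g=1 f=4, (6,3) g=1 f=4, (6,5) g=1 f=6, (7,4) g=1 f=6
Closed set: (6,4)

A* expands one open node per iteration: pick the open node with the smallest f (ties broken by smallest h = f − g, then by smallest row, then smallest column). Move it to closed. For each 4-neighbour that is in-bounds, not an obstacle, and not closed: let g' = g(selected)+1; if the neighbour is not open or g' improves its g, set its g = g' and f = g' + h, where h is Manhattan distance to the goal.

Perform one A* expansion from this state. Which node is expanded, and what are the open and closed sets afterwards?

expanded=(5,4); open=[(4,4) g=2 f=6, (5,3) g=2 f=4, (5,5) g=2 f=6, (6,3) g=1 f=4, (6,5) g=1 f=6, (7,4) g=1 f=6]; closed=[(5,4), (6,4)]

step 1: expand (5,4) (f=4, h=3) → closed; open now [(4,4) g=2 f=6, (5,3) g=2 f=4, (5,5) g=2 f=6, (6,3) g=1 f=4, (6,5) g=1 f=6, (7,4) g=1 f=6]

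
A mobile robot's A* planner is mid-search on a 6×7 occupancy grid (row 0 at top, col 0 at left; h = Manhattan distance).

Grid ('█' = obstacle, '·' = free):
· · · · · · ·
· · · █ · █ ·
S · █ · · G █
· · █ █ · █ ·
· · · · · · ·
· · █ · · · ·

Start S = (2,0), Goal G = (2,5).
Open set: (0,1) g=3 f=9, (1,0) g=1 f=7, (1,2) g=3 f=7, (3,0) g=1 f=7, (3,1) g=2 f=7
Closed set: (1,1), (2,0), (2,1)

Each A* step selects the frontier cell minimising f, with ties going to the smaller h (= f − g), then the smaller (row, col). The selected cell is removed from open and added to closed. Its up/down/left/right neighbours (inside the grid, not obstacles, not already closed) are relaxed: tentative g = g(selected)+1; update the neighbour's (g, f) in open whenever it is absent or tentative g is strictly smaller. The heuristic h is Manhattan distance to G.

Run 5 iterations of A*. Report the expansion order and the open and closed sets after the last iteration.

step 1: expand (1,2) (f=7, h=4) → closed; open now [(0,1) g=3 f=9, (0,2) g=4 f=9, (1,0) g=1 f=7, (3,0) g=1 f=7, (3,1) g=2 f=7]
step 2: expand (3,1) (f=7, h=5) → closed; open now [(0,1) g=3 f=9, (0,2) g=4 f=9, (1,0) g=1 f=7, (3,0) g=1 f=7, (4,1) g=3 f=9]
step 3: expand (1,0) (f=7, h=6) → closed; open now [(0,0) g=2 f=9, (0,1) g=3 f=9, (0,2) g=4 f=9, (3,0) g=1 f=7, (4,1) g=3 f=9]
step 4: expand (3,0) (f=7, h=6) → closed; open now [(0,0) g=2 f=9, (0,1) g=3 f=9, (0,2) g=4 f=9, (4,0) g=2 f=9, (4,1) g=3 f=9]
step 5: expand (0,2) (f=9, h=5) → closed; open now [(0,0) g=2 f=9, (0,1) g=3 f=9, (0,3) g=5 f=9, (4,0) g=2 f=9, (4,1) g=3 f=9]

order=[(1,2) → (3,1) → (1,0) → (3,0) → (0,2)]; open=[(0,0) g=2 f=9, (0,1) g=3 f=9, (0,3) g=5 f=9, (4,0) g=2 f=9, (4,1) g=3 f=9]; closed=[(0,2), (1,0), (1,1), (1,2), (2,0), (2,1), (3,0), (3,1)]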